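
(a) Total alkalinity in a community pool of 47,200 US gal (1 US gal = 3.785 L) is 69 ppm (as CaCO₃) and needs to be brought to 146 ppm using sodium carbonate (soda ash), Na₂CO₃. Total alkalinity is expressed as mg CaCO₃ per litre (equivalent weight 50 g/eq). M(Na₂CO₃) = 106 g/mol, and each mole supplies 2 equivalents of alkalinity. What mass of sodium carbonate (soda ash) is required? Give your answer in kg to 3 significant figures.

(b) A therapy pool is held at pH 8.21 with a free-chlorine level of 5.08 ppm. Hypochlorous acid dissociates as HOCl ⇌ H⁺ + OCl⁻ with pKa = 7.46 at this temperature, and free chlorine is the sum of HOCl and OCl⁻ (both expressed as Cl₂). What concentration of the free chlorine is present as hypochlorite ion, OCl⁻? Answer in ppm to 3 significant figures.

(a) Volume: 47,200 US gal × 3.785 L/gal = 178,652 L.
(a) Alkalinity to add: (146 − 69) = 77 mg/L as CaCO₃ × 178,652 L = 13,760 g as CaCO₃.
(a) Equivalents: 13,760 g ÷ 50 g/eq = 275.1 eq.
(a) Each mole of Na₂CO₃ supplies 2 eq, so 275.1 / 2 = 137.6 mol.
(a) Mass: 137.6 mol × 106 g/mol = 14,580 g.

(b) [OCl⁻]/[HOCl] = 10^(pH − pKa) = 10^(8.21 − 7.46) = 10^0.75 = 5.623.
(b) Fraction as HOCl = 1 / (1 + 5.623) = 0.151.
(b) OCl⁻ = (1 − 0.151) × 5.08 ppm = 4.313 ppm.

(a) 14.6 kg; (b) 4.31 ppm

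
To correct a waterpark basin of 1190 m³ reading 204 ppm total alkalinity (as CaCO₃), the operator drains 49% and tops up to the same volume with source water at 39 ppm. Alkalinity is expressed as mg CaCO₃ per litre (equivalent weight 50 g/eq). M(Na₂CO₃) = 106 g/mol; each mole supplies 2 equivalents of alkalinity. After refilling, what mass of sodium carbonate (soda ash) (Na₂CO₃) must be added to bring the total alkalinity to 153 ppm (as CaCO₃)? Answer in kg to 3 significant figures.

37.7 kg

Volume: 1190 m³ = 1,190,000 L.
After draining 49% and refilling: 204 × 0.51 + 39 × 0.49 = 123.15 ppm.
Deficit to target: 153 − 123.15 = 29.85 mg/L.
As CaCO₃: 29.85 mg/L × 1,190,000 L = 35,520 g; ÷ 50 g/eq ÷ 2 = 355.2 mol Na₂CO₃.
Mass: 355.2 × 106 = 37,650 g.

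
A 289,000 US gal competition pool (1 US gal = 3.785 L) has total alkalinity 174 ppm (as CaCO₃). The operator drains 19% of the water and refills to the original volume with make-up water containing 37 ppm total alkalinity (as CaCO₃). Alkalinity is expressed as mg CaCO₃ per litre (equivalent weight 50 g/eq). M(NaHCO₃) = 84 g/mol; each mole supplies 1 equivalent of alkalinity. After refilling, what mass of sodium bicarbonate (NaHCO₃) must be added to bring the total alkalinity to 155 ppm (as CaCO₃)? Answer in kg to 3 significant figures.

12.9 kg

Volume: 289,000 US gal × 3.785 L/gal = 1,093,865 L.
After draining 19% and refilling: 174 × 0.81 + 37 × 0.19 = 147.97 ppm.
Deficit to target: 155 − 147.97 = 7.03 mg/L.
As CaCO₃: 7.03 mg/L × 1,093,865 L = 7690 g; ÷ 50 g/eq ÷ 1 = 153.8 mol NaHCO₃.
Mass: 153.8 × 84 = 12,920 g.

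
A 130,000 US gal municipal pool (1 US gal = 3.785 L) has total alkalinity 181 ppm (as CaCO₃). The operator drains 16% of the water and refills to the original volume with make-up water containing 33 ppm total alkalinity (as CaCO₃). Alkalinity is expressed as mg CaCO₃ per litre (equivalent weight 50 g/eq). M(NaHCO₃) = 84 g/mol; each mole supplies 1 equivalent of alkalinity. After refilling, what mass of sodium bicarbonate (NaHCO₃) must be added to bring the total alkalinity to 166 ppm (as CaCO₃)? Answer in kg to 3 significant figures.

7.18 kg

Volume: 130,000 US gal × 3.785 L/gal = 492,050 L.
After draining 16% and refilling: 181 × 0.84 + 33 × 0.16 = 157.32 ppm.
Deficit to target: 166 − 157.32 = 8.68 mg/L.
As CaCO₃: 8.68 mg/L × 492,050 L = 4271 g; ÷ 50 g/eq ÷ 1 = 85.42 mol NaHCO₃.
Mass: 85.42 × 84 = 7175 g.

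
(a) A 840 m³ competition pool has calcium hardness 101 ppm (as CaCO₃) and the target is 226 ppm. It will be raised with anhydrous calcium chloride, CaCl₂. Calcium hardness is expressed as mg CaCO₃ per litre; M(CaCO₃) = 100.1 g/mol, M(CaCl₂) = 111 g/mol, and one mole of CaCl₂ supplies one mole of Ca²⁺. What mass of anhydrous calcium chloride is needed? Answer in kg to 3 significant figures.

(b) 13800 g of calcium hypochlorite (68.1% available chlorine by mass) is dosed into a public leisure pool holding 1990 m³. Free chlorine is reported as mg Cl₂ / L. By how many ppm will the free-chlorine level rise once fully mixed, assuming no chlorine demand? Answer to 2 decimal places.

(a) Volume: 840 m³ = 840,000 L.
(a) Hardness to add: (226 − 101) = 125 mg/L as CaCO₃ × 840,000 L = 105,000 g as CaCO₃.
(a) Moles of Ca²⁺ (1 mol Ca²⁺ ≡ 1 mol CaCO₃): 105,000 / 100.1 g/mol = 1049 mol.
(a) Mass of CaCl₂: 1049 × 111 = 116,400 g.

(b) Volume: 1990 m³ = 1,990,000 L.
(b) Available chlorine delivered: 13,800 g × 0.681 = 9398 g as Cl₂.
(b) Concentration rise: 9398 g / 1,990,000 L = 4.723 mg/L = 4.72 ppm.

(a) 116 kg; (b) 4.72 ppm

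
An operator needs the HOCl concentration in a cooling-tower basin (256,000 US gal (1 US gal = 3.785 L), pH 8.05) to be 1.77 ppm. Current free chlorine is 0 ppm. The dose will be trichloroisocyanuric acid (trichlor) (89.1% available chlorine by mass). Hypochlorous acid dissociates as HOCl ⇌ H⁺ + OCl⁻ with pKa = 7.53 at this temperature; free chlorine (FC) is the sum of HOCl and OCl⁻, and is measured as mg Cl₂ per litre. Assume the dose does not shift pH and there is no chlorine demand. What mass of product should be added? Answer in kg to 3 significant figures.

Volume: 256,000 US gal × 3.785 L/gal = 968,960 L.
[OCl⁻]/[HOCl] = 10^(pH − pKa) = 10^(8.05 − 7.53) = 3.311; fraction as HOCl = 1/(1 + 3.311) = 0.2319.
Free chlorine required for 1.77 ppm HOCl: 1.77 / 0.2319 = 7.631 ppm.
FC to add: 7.631 − 0 = 7.631 mg/L as Cl₂.
Cl₂ equivalent: 7.631 mg/L × 968,960 L = 7394 g.
Product at 89.1% available Cl: 7394 / 0.891 = 8299 g.

8.30 kg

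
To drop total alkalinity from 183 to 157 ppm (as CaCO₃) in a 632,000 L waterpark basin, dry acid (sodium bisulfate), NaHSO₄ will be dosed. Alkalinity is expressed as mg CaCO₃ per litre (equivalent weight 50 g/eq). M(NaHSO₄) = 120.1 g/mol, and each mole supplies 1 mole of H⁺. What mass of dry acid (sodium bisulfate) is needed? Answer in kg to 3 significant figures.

39.5 kg

Alkalinity to neutralize: (183 − 157) = 26 mg/L as CaCO₃ × 632,000 L = 16,430 g as CaCO₃.
Equivalents of H⁺ required: 16,430 ÷ 50 g/eq = 328.6 eq = 328.6 mol NaHSO₄.
Mass of NaHSO₄: 328.6 × 120.1 = 39,470 g.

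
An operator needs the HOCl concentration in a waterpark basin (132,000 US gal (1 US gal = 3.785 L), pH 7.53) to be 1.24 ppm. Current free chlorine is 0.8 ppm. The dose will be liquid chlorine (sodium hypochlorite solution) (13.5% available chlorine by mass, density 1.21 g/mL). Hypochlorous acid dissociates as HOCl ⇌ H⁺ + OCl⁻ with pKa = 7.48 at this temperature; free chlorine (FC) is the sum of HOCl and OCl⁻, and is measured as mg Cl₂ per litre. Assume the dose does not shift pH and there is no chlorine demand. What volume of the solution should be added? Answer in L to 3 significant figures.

Volume: 132,000 US gal × 3.785 L/gal = 499,620 L.
[OCl⁻]/[HOCl] = 10^(pH − pKa) = 10^(7.53 − 7.48) = 1.122; fraction as HOCl = 1/(1 + 1.122) = 0.4712.
Free chlorine required for 1.24 ppm HOCl: 1.24 / 0.4712 = 2.631 ppm.
FC to add: 2.631 − 0.8 = 1.831 mg/L as Cl₂.
Cl₂ equivalent: 1.831 mg/L × 499,620 L = 915 g.
Product at 13.5% available Cl: 915 / 0.135 = 6777 g.
Volume: 6777 g ÷ 1.21 g/mL = 5601 mL.

5.60 L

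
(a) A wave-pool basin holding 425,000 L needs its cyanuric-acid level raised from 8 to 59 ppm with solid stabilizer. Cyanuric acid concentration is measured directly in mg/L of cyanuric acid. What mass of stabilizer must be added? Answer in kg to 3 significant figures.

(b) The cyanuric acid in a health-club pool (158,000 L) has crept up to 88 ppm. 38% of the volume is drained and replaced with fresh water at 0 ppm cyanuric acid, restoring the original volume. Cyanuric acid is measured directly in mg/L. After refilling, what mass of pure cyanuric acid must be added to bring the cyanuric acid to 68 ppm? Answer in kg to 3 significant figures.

(a) 21.7 kg; (b) 2.12 kg

(a) CYA to add: (59 − 8) = 51 mg/L × 425,000 L = 21,680 g cyanuric acid.

(b) After draining 38% and refilling: 88 × 0.62 + 0 × 0.38 = 54.56 ppm.
(b) Deficit to target: 68 − 54.56 = 13.44 mg/L.
(b) Mass: 13.44 mg/L × 158,000 L = 2124 g cyanuric acid.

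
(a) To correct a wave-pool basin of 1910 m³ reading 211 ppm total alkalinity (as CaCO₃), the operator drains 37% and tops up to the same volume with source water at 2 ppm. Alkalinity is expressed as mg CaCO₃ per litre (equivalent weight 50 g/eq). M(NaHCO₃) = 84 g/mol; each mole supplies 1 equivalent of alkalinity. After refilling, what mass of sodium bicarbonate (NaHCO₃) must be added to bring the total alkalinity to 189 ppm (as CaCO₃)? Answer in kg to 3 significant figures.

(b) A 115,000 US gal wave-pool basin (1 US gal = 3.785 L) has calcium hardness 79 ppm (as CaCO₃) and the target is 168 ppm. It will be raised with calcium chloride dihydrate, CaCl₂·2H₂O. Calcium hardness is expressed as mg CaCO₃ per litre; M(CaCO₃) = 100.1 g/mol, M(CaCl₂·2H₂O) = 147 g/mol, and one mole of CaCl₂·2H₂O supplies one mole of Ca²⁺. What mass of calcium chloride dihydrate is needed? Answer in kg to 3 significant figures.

(a) 178 kg; (b) 56.9 kg

(a) Volume: 1910 m³ = 1,910,000 L.
(a) After draining 37% and refilling: 211 × 0.63 + 2 × 0.37 = 133.67 ppm.
(a) Deficit to target: 189 − 133.67 = 55.33 mg/L.
(a) As CaCO₃: 55.33 mg/L × 1,910,000 L = 105,700 g; ÷ 50 g/eq ÷ 1 = 2114 mol NaHCO₃.
(a) Mass: 2114 × 84 = 177,500 g.

(b) Volume: 115,000 US gal × 3.785 L/gal = 435,275 L.
(b) Hardness to add: (168 − 79) = 89 mg/L as CaCO₃ × 435,275 L = 38,740 g as CaCO₃.
(b) Moles of Ca²⁺ (1 mol Ca²⁺ ≡ 1 mol CaCO₃): 38,740 / 100.1 g/mol = 387 mol.
(b) Mass of CaCl₂·2H₂O: 387 × 147 = 56,890 g.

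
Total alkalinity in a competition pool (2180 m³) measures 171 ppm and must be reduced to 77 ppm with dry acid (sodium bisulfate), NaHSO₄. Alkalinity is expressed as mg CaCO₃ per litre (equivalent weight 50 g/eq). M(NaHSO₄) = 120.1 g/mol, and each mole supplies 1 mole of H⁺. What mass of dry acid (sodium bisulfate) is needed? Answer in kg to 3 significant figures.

492 kg

Volume: 2180 m³ = 2,180,000 L.
Alkalinity to neutralize: (171 − 77) = 94 mg/L as CaCO₃ × 2,180,000 L = 204,900 g as CaCO₃.
Equivalents of H⁺ required: 204,900 ÷ 50 g/eq = 4098 eq = 4098 mol NaHSO₄.
Mass of NaHSO₄: 4098 × 120.1 = 492,200 g.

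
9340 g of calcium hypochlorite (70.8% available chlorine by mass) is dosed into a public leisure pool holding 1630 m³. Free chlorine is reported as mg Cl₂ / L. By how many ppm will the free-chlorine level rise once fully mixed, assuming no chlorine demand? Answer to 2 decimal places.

4.06 ppm

Volume: 1630 m³ = 1,630,000 L.
Available chlorine delivered: 9340 g × 0.708 = 6613 g as Cl₂.
Concentration rise: 6613 g / 1,630,000 L = 4.057 mg/L = 4.06 ppm.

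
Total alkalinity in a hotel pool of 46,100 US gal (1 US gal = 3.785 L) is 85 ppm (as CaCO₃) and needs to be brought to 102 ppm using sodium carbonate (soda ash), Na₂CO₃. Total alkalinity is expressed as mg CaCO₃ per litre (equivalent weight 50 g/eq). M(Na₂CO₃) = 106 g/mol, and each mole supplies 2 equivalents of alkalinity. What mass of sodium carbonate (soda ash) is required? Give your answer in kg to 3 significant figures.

3.14 kg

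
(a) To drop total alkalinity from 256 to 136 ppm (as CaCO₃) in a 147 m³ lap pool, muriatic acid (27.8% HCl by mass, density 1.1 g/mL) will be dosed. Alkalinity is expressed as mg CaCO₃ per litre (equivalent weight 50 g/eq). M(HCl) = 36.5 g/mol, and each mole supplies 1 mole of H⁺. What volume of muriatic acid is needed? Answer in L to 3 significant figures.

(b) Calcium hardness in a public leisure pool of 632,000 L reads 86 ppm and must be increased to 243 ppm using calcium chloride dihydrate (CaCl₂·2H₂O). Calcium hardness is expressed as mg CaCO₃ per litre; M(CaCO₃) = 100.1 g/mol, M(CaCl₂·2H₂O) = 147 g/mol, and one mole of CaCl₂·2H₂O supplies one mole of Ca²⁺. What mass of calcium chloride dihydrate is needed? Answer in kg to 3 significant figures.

(a) Volume: 147 m³ = 147,000 L.
(a) Alkalinity to neutralize: (256 − 136) = 120 mg/L as CaCO₃ × 147,000 L = 17,640 g as CaCO₃.
(a) Equivalents of H⁺ required: 17,640 ÷ 50 g/eq = 352.8 eq = 352.8 mol HCl.
(a) Mass of HCl: 352.8 × 36.5 = 12,880 g.
(a) Mass of 27.8% solution: 12,880 / 0.278 = 46,320 g.
(a) Volume: 46,320 g ÷ 1.1 g/mL = 42,110 mL.

(b) Hardness to add: (243 − 86) = 157 mg/L as CaCO₃ × 632,000 L = 99,220 g as CaCO₃.
(b) Moles of Ca²⁺ (1 mol Ca²⁺ ≡ 1 mol CaCO₃): 99,220 / 100.1 g/mol = 991.2 mol.
(b) Mass of CaCl₂·2H₂O: 991.2 × 147 = 145,700 g.

(a) 42.1 L; (b) 146 kg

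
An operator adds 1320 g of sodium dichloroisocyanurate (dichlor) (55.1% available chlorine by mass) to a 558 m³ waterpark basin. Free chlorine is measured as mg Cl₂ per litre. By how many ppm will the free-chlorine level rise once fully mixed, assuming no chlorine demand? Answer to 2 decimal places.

1.30 ppm

Volume: 558 m³ = 558,000 L.
Available chlorine delivered: 1320 g × 0.551 = 727.3 g as Cl₂.
Concentration rise: 727.3 g / 558,000 L = 1.303 mg/L = 1.30 ppm.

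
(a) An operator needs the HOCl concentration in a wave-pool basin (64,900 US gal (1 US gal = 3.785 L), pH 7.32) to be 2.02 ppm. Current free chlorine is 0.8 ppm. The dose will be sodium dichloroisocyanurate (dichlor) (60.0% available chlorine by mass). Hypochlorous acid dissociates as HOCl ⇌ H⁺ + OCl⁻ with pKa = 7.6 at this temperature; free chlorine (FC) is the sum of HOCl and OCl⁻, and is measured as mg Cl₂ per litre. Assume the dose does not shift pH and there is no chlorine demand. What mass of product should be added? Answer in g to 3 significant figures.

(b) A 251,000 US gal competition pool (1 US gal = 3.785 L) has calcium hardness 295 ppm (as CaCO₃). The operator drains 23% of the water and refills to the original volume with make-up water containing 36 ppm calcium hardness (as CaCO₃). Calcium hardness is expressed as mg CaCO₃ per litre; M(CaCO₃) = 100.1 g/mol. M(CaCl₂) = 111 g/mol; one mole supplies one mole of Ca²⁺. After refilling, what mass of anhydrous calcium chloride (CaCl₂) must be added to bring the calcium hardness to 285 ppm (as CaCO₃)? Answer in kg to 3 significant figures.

(a) Volume: 64,900 US gal × 3.785 L/gal = 245,646 L.
(a) [OCl⁻]/[HOCl] = 10^(pH − pKa) = 10^(7.32 − 7.6) = 0.5248; fraction as HOCl = 1/(1 + 0.5248) = 0.6558.
(a) Free chlorine required for 2.02 ppm HOCl: 2.02 / 0.6558 = 3.08 ppm.
(a) FC to add: 3.08 − 0.8 = 2.28 mg/L as Cl₂.
(a) Cl₂ equivalent: 2.28 mg/L × 245,646 L = 560.1 g.
(a) Product at 60.0% available Cl: 560.1 / 0.6 = 933.5 g.

(b) Volume: 251,000 US gal × 3.785 L/gal = 950,035 L.
(b) After draining 23% and refilling: 295 × 0.77 + 36 × 0.23 = 235.43 ppm.
(b) Deficit to target: 285 − 235.43 = 49.57 mg/L.
(b) As CaCO₃: 49.57 mg/L × 950,035 L = 47,090 g; ÷ 100.1 = 470.5 mol Ca²⁺.
(b) Mass: 470.5 × 111 = 52,220 g.

(a) 934 g; (b) 52.2 kg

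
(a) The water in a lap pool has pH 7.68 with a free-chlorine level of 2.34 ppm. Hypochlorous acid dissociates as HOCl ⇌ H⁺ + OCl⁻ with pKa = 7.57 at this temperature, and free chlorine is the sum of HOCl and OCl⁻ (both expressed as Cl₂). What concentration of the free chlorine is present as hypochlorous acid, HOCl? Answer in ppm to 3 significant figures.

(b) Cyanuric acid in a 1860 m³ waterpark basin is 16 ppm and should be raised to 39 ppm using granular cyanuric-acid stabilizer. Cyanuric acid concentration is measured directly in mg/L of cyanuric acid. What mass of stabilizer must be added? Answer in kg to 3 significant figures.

(a) [OCl⁻]/[HOCl] = 10^(pH − pKa) = 10^(7.68 − 7.57) = 10^0.11 = 1.288.
(a) Fraction as HOCl = 1 / (1 + 1.288) = 0.437.
(a) HOCl = 0.437 × 2.34 ppm = 1.023 ppm.

(b) Volume: 1860 m³ = 1,860,000 L.
(b) CYA to add: (39 − 16) = 23 mg/L × 1,860,000 L = 42,780 g cyanuric acid.

(a) 1.02 ppm; (b) 42.8 kg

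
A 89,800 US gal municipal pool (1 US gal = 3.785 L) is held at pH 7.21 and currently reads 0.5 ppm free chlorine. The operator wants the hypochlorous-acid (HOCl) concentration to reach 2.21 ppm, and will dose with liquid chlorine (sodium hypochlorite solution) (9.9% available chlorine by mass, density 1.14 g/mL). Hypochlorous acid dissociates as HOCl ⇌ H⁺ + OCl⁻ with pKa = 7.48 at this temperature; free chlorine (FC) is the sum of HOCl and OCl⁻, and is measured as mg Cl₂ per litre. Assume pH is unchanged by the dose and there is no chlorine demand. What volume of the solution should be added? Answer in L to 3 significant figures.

8.72 L

Volume: 89,800 US gal × 3.785 L/gal = 339,893 L.
[OCl⁻]/[HOCl] = 10^(pH − pKa) = 10^(7.21 − 7.48) = 0.537; fraction as HOCl = 1/(1 + 0.537) = 0.6506.
Free chlorine required for 2.21 ppm HOCl: 2.21 / 0.6506 = 3.397 ppm.
FC to add: 3.397 − 0.5 = 2.897 mg/L as Cl₂.
Cl₂ equivalent: 2.897 mg/L × 339,893 L = 984.6 g.
Product at 9.9% available Cl: 984.6 / 0.099 = 9946 g.
Volume: 9946 g ÷ 1.14 g/mL = 8724 mL.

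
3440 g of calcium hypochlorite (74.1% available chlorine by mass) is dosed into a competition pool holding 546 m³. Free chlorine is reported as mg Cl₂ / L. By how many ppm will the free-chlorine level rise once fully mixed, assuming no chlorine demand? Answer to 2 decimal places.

4.67 ppm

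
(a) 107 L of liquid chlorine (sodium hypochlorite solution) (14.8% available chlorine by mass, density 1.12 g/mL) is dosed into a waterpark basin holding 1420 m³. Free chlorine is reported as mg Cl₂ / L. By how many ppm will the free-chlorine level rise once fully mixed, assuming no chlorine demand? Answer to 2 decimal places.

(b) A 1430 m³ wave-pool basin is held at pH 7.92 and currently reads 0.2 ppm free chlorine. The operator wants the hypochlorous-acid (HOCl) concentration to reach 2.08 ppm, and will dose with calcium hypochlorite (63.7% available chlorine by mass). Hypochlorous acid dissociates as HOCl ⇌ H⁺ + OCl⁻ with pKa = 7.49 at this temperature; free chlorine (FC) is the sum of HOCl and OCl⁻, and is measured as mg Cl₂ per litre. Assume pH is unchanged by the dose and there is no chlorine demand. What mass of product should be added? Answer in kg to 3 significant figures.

(a) 12.49 ppm; (b) 16.8 kg

(a) Volume: 1420 m³ = 1,420,000 L.
(a) Mass of solution: 107 L × 1000 mL/L × 1.12 g/mL = 119,800 g.
(a) Available chlorine delivered: 119,800 g × 0.148 = 17,740 g as Cl₂.
(a) Concentration rise: 17,740 g / 1,420,000 L = 12.49 mg/L = 12.49 ppm.

(b) Volume: 1430 m³ = 1,430,000 L.
(b) [OCl⁻]/[HOCl] = 10^(pH − pKa) = 10^(7.92 − 7.49) = 2.692; fraction as HOCl = 1/(1 + 2.692) = 0.2709.
(b) Free chlorine required for 2.08 ppm HOCl: 2.08 / 0.2709 = 7.678 ppm.
(b) FC to add: 7.678 − 0.2 = 7.478 mg/L as Cl₂.
(b) Cl₂ equivalent: 7.478 mg/L × 1,430,000 L = 10,690 g.
(b) Product at 63.7% available Cl: 10,690 / 0.637 = 16,790 g.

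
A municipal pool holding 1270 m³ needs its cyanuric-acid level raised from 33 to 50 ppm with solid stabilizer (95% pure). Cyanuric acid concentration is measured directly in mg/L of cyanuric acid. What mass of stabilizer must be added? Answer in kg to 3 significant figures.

22.7 kg

Volume: 1270 m³ = 1,270,000 L.
CYA to add: (50 − 33) = 17 mg/L × 1,270,000 L = 21,590 g cyanuric acid.
At 95% purity: 21,590 / 0.95 = 22,730 g product.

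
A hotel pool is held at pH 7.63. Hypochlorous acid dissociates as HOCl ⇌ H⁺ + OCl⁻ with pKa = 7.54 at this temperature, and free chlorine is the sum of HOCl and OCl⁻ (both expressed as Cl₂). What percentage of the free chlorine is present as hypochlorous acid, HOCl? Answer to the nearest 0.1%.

44.8%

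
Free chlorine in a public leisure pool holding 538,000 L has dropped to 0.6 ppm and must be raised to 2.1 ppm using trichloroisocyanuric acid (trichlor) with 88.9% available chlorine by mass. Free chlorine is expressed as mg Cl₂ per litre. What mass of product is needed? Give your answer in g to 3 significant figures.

Chlorine deficit: 2.1 − 0.6 = 1.5 ppm = 1.5 mg/L as Cl₂.
Cl₂ equivalent needed: 1.5 mg/L × 538,000 L = 807,000 mg = 807 g.
Product at 88.9% available chlorine: 807 / 0.889 = 907.8 g.

908 g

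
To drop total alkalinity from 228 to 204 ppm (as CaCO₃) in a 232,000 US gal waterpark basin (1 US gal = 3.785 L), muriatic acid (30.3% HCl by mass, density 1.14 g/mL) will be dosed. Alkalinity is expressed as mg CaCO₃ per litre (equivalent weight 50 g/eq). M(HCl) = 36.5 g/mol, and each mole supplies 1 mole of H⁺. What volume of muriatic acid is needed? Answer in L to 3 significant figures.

Volume: 232,000 US gal × 3.785 L/gal = 878,120 L.
Alkalinity to neutralize: (228 − 204) = 24 mg/L as CaCO₃ × 878,120 L = 21,070 g as CaCO₃.
Equivalents of H⁺ required: 21,070 ÷ 50 g/eq = 421.5 eq = 421.5 mol HCl.
Mass of HCl: 421.5 × 36.5 = 15,380 g.
Mass of 30.3% solution: 15,380 / 0.303 = 50,770 g.
Volume: 50,770 g ÷ 1.14 g/mL = 44,540 mL.

44.5 L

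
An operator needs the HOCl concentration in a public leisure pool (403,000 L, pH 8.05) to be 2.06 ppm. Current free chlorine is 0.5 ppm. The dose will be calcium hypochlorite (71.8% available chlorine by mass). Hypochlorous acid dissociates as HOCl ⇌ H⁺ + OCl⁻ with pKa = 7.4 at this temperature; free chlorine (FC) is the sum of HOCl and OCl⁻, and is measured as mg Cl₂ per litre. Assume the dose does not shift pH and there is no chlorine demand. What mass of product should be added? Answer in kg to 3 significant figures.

[OCl⁻]/[HOCl] = 10^(pH − pKa) = 10^(8.05 − 7.4) = 4.467; fraction as HOCl = 1/(1 + 4.467) = 0.1829.
Free chlorine required for 2.06 ppm HOCl: 2.06 / 0.1829 = 11.26 ppm.
FC to add: 11.26 − 0.5 = 10.76 mg/L as Cl₂.
Cl₂ equivalent: 10.76 mg/L × 403,000 L = 4337 g.
Product at 71.8% available Cl: 4337 / 0.718 = 6040 g.

6.04 kg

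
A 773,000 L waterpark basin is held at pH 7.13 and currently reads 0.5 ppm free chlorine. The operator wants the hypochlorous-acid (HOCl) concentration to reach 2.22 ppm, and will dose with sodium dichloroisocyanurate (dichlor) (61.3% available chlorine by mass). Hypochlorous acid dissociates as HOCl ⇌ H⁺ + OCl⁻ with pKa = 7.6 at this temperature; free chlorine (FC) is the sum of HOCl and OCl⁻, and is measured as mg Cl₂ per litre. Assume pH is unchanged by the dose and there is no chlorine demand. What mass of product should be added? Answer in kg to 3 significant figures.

[OCl⁻]/[HOCl] = 10^(pH − pKa) = 10^(7.13 − 7.6) = 0.3388; fraction as HOCl = 1/(1 + 0.3388) = 0.7469.
Free chlorine required for 2.22 ppm HOCl: 2.22 / 0.7469 = 2.972 ppm.
FC to add: 2.972 − 0.5 = 2.472 mg/L as Cl₂.
Cl₂ equivalent: 2.472 mg/L × 773,000 L = 1911 g.
Product at 61.3% available Cl: 1911 / 0.613 = 3118 g.

3.12 kg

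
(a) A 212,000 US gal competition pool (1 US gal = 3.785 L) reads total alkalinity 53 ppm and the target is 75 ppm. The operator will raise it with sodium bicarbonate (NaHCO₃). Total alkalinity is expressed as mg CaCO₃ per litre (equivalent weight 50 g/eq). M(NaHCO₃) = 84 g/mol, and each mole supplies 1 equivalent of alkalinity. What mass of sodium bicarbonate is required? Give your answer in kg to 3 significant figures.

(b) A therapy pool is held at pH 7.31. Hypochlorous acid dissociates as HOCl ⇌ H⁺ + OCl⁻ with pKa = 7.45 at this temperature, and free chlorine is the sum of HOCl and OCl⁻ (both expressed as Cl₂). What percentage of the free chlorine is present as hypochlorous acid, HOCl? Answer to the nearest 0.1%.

(a) 29.7 kg; (b) 58.0%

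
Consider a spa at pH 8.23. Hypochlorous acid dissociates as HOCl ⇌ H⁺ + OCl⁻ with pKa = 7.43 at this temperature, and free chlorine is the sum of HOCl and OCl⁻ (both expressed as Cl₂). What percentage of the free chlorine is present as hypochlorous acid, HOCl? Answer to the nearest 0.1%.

13.7%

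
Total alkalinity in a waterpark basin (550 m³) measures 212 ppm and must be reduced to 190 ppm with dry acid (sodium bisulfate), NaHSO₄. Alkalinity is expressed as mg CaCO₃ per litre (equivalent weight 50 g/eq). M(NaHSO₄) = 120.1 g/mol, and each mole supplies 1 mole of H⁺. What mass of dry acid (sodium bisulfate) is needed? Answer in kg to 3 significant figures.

29.1 kg

Volume: 550 m³ = 550,000 L.
Alkalinity to neutralize: (212 − 190) = 22 mg/L as CaCO₃ × 550,000 L = 12,100 g as CaCO₃.
Equivalents of H⁺ required: 12,100 ÷ 50 g/eq = 242 eq = 242 mol NaHSO₄.
Mass of NaHSO₄: 242 × 120.1 = 29,060 g.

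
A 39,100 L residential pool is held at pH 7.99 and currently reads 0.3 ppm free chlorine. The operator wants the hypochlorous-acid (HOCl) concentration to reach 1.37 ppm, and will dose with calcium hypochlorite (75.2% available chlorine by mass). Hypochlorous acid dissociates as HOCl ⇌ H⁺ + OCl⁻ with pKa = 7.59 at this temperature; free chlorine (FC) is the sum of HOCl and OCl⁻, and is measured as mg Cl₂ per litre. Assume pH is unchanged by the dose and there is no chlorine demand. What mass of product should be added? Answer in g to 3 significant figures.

235 g

[OCl⁻]/[HOCl] = 10^(pH − pKa) = 10^(7.99 − 7.59) = 2.512; fraction as HOCl = 1/(1 + 2.512) = 0.2847.
Free chlorine required for 1.37 ppm HOCl: 1.37 / 0.2847 = 4.811 ppm.
FC to add: 4.811 − 0.3 = 4.511 mg/L as Cl₂.
Cl₂ equivalent: 4.511 mg/L × 39,100 L = 176.4 g.
Product at 75.2% available Cl: 176.4 / 0.752 = 234.6 g.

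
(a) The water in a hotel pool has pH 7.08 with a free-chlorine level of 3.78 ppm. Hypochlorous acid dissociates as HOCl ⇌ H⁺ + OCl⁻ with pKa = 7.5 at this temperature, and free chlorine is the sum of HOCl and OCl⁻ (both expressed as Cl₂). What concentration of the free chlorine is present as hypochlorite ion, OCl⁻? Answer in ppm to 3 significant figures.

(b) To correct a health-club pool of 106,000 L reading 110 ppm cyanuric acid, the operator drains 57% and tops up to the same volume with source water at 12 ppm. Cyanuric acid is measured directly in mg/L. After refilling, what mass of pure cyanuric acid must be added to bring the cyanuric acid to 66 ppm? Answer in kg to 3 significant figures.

(a) [OCl⁻]/[HOCl] = 10^(pH − pKa) = 10^(7.08 − 7.5) = 10^-0.42 = 0.3802.
(a) Fraction as HOCl = 1 / (1 + 0.3802) = 0.7245.
(a) OCl⁻ = (1 − 0.7245) × 3.78 ppm = 1.041 ppm.

(b) After draining 57% and refilling: 110 × 0.43 + 12 × 0.57 = 54.14 ppm.
(b) Deficit to target: 66 − 54.14 = 11.86 mg/L.
(b) Mass: 11.86 mg/L × 106,000 L = 1257 g cyanuric acid.

(a) 1.04 ppm; (b) 1.26 kg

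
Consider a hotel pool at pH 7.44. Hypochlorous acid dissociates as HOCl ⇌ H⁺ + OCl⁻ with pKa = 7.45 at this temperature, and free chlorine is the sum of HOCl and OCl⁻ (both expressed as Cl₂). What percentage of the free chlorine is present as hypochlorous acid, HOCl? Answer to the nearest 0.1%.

[OCl⁻]/[HOCl] = 10^(pH − pKa) = 10^(7.44 − 7.45) = 10^-0.01 = 0.9772.
Fraction as HOCl = 1 / (1 + 0.9772) = 0.5058.

50.6%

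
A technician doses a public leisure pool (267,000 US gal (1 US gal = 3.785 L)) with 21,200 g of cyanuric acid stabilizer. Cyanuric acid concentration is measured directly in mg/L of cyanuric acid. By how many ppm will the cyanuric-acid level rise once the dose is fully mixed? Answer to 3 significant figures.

Volume: 267,000 US gal × 3.785 L/gal = 1,010,595 L.
Rise: 21,200 g / 1,010,595 L × 1000 = 20.98 mg/L.

21.0 ppm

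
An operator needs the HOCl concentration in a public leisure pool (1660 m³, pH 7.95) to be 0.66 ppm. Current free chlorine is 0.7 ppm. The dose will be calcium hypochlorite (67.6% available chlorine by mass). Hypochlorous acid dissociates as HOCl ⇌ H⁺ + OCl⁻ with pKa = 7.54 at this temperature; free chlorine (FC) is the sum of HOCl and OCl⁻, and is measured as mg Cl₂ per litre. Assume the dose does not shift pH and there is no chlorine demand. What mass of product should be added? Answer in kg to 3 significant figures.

Volume: 1660 m³ = 1,660,000 L.
[OCl⁻]/[HOCl] = 10^(pH − pKa) = 10^(7.95 − 7.54) = 2.57; fraction as HOCl = 1/(1 + 2.57) = 0.2801.
Free chlorine required for 0.66 ppm HOCl: 0.66 / 0.2801 = 2.356 ppm.
FC to add: 2.356 − 0.7 = 1.656 mg/L as Cl₂.
Cl₂ equivalent: 1.656 mg/L × 1,660,000 L = 2750 g.
Product at 67.6% available Cl: 2750 / 0.676 = 4068 g.

4.07 kg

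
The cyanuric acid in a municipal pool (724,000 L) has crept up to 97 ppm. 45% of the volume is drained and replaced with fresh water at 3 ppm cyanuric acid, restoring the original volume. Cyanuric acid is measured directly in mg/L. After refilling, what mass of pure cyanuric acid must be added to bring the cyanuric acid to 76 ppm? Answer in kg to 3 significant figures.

After draining 45% and refilling: 97 × 0.55 + 3 × 0.45 = 54.7 ppm.
Deficit to target: 76 − 54.7 = 21.3 mg/L.
Mass: 21.3 mg/L × 724,000 L = 15,420 g cyanuric acid.

15.4 kg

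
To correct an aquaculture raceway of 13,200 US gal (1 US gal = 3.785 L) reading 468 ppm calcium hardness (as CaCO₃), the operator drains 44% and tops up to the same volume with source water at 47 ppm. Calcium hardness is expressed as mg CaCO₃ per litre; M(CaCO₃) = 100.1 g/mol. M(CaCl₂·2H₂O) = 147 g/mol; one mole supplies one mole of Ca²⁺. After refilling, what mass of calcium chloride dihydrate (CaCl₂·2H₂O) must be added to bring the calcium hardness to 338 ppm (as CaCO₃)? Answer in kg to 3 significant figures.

Volume: 13,200 US gal × 3.785 L/gal = 49,962 L.
After draining 44% and refilling: 468 × 0.56 + 47 × 0.44 = 282.76 ppm.
Deficit to target: 338 − 282.76 = 55.24 mg/L.
As CaCO₃: 55.24 mg/L × 49,962 L = 2760 g; ÷ 100.1 = 27.57 mol Ca²⁺.
Mass: 27.57 × 147 = 4053 g.

4.05 kg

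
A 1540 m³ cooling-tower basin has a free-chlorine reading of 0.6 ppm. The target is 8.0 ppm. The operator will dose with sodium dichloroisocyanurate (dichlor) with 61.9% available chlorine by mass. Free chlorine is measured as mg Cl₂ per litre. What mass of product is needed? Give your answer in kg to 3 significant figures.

Volume: 1540 m³ = 1,540,000 L.
Chlorine deficit: 8.0 − 0.6 = 7.4 ppm = 7.4 mg/L as Cl₂.
Cl₂ equivalent needed: 7.4 mg/L × 1,540,000 L = 11,400,000 mg = 11,400 g.
Product at 61.9% available chlorine: 11,400 / 0.619 = 18,410 g.

18.4 kg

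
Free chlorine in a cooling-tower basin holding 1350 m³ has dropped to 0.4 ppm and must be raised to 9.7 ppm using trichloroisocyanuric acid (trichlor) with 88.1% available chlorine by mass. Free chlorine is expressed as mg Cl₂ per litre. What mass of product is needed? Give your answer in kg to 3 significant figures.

Volume: 1350 m³ = 1,350,000 L.
Chlorine deficit: 9.7 − 0.4 = 9.3 ppm = 9.3 mg/L as Cl₂.
Cl₂ equivalent needed: 9.3 mg/L × 1,350,000 L = 12,560,000 mg = 12,560 g.
Product at 88.1% available chlorine: 12,560 / 0.881 = 14,250 g.

14.3 kg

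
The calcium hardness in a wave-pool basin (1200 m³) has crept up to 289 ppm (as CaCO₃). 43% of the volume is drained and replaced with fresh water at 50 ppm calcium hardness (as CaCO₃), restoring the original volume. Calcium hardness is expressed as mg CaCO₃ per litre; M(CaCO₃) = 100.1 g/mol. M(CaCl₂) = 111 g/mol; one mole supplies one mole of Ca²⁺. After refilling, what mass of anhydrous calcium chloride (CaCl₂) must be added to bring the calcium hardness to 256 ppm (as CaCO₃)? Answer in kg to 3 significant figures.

92.8 kg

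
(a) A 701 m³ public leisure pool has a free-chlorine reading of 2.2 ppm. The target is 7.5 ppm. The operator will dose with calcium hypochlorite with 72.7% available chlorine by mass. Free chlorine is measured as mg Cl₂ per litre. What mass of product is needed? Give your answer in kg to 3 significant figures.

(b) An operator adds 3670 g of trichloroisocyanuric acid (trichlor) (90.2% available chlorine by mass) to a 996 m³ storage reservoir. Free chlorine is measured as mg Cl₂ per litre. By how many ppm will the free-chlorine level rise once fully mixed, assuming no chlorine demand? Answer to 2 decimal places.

(a) 5.11 kg; (b) 3.32 ppm

(a) Volume: 701 m³ = 701,000 L.
(a) Chlorine deficit: 7.5 − 2.2 = 5.3 ppm = 5.3 mg/L as Cl₂.
(a) Cl₂ equivalent needed: 5.3 mg/L × 701,000 L = 3,715,000 mg = 3715 g.
(a) Product at 72.7% available chlorine: 3715 / 0.727 = 5110 g.

(b) Volume: 996 m³ = 996,000 L.
(b) Available chlorine delivered: 3670 g × 0.902 = 3310 g as Cl₂.
(b) Concentration rise: 3310 g / 996,000 L = 3.324 mg/L = 3.32 ppm.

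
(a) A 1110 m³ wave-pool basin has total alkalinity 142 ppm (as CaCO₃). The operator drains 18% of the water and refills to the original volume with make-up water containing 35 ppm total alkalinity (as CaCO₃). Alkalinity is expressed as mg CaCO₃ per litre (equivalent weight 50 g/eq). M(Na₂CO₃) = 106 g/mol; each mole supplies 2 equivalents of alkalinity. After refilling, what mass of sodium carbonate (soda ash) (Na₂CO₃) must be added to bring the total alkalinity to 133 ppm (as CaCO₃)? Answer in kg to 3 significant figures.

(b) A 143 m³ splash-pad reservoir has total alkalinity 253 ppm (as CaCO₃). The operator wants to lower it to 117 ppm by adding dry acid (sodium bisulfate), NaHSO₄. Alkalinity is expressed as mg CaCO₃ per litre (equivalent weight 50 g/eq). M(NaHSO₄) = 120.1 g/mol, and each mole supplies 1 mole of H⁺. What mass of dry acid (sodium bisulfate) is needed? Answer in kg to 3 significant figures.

(a) 12.1 kg; (b) 46.7 kg

(a) Volume: 1110 m³ = 1,110,000 L.
(a) After draining 18% and refilling: 142 × 0.82 + 35 × 0.18 = 122.74 ppm.
(a) Deficit to target: 133 − 122.74 = 10.26 mg/L.
(a) As CaCO₃: 10.26 mg/L × 1,110,000 L = 11,390 g; ÷ 50 g/eq ÷ 2 = 113.9 mol Na₂CO₃.
(a) Mass: 113.9 × 106 = 12,070 g.

(b) Volume: 143 m³ = 143,000 L.
(b) Alkalinity to neutralize: (253 − 117) = 136 mg/L as CaCO₃ × 143,000 L = 19,450 g as CaCO₃.
(b) Equivalents of H⁺ required: 19,450 ÷ 50 g/eq = 389 eq = 389 mol NaHSO₄.
(b) Mass of NaHSO₄: 389 × 120.1 = 46,710 g.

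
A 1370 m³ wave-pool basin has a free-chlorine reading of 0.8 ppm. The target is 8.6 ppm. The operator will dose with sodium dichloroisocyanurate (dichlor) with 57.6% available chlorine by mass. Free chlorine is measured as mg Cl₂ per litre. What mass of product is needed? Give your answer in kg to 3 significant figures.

Volume: 1370 m³ = 1,370,000 L.
Chlorine deficit: 8.6 − 0.8 = 7.8 ppm = 7.8 mg/L as Cl₂.
Cl₂ equivalent needed: 7.8 mg/L × 1,370,000 L = 10,690,000 mg = 10,690 g.
Product at 57.6% available chlorine: 10,690 / 0.576 = 18,550 g.

18.6 kg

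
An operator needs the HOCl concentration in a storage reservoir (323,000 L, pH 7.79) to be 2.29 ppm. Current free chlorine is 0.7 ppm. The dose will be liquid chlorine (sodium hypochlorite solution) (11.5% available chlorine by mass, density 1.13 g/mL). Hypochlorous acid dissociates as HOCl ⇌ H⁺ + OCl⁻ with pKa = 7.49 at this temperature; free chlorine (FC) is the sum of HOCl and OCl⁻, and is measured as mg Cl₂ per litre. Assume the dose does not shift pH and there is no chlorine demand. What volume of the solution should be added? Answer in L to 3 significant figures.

15.3 L

[OCl⁻]/[HOCl] = 10^(pH − pKa) = 10^(7.79 − 7.49) = 1.995; fraction as HOCl = 1/(1 + 1.995) = 0.3339.
Free chlorine required for 2.29 ppm HOCl: 2.29 / 0.3339 = 6.859 ppm.
FC to add: 6.859 − 0.7 = 6.159 mg/L as Cl₂.
Cl₂ equivalent: 6.159 mg/L × 323,000 L = 1989 g.
Product at 11.5% available Cl: 1989 / 0.115 = 17,300 g.
Volume: 17,300 g ÷ 1.13 g/mL = 15,310 mL.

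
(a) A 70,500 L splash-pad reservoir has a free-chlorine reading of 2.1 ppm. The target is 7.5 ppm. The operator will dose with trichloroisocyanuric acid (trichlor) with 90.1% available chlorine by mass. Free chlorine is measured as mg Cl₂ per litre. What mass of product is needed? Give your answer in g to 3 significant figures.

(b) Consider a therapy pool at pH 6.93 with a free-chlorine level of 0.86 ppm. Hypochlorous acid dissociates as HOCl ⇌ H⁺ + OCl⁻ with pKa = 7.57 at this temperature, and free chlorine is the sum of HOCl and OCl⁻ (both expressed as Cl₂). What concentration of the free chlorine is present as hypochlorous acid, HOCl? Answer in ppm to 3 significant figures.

(a) Chlorine deficit: 7.5 − 2.1 = 5.4 ppm = 5.4 mg/L as Cl₂.
(a) Cl₂ equivalent needed: 5.4 mg/L × 70,500 L = 380,700 mg = 380.7 g.
(a) Product at 90.1% available chlorine: 380.7 / 0.901 = 422.5 g.

(b) [OCl⁻]/[HOCl] = 10^(pH − pKa) = 10^(6.93 − 7.57) = 10^-0.64 = 0.2291.
(b) Fraction as HOCl = 1 / (1 + 0.2291) = 0.8136.
(b) HOCl = 0.8136 × 0.86 ppm = 0.6997 ppm.

(a) 423 g; (b) 0.700 ppm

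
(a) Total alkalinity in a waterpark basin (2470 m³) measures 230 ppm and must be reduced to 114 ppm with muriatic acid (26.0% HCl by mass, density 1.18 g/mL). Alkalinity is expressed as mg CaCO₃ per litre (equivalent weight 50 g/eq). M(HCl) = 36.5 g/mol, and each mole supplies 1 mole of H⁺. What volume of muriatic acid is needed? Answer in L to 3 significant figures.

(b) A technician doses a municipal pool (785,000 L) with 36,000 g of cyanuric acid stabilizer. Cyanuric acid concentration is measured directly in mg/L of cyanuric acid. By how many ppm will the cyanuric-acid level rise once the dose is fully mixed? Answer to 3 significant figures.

(a) 682 L; (b) 45.9 ppm

(a) Volume: 2470 m³ = 2,470,000 L.
(a) Alkalinity to neutralize: (230 − 114) = 116 mg/L as CaCO₃ × 2,470,000 L = 286,500 g as CaCO₃.
(a) Equivalents of H⁺ required: 286,500 ÷ 50 g/eq = 5730 eq = 5730 mol HCl.
(a) Mass of HCl: 5730 × 36.5 = 209,200 g.
(a) Mass of 26.0% solution: 209,200 / 0.26 = 804,500 g.
(a) Volume: 804,500 g ÷ 1.18 g/mL = 681,700 mL.

(b) Rise: 36,000 g / 785,000 L × 1000 = 45.86 mg/L.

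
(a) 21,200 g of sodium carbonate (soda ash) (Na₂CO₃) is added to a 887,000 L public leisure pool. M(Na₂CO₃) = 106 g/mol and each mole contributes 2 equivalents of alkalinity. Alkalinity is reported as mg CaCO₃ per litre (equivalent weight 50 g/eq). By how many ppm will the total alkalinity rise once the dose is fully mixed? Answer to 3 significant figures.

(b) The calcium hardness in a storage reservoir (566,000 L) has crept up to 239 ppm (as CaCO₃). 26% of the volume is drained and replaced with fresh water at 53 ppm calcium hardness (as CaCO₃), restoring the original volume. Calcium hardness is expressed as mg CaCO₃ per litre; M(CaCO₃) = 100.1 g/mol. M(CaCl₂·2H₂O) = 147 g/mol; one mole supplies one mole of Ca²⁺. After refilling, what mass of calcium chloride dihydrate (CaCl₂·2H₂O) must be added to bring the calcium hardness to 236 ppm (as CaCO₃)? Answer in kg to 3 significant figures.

(a) 22.5 ppm; (b) 37.7 kg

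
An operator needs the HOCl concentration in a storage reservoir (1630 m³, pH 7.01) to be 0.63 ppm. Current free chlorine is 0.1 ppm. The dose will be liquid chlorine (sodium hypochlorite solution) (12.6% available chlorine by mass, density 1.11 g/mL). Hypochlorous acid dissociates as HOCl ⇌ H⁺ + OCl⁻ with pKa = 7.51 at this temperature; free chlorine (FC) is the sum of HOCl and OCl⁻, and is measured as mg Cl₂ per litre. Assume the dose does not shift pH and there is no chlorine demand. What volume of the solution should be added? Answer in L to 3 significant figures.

8.50 L

Volume: 1630 m³ = 1,630,000 L.
[OCl⁻]/[HOCl] = 10^(pH − pKa) = 10^(7.01 − 7.51) = 0.3162; fraction as HOCl = 1/(1 + 0.3162) = 0.7597.
Free chlorine required for 0.63 ppm HOCl: 0.63 / 0.7597 = 0.8292 ppm.
FC to add: 0.8292 − 0.1 = 0.7292 mg/L as Cl₂.
Cl₂ equivalent: 0.7292 mg/L × 1,630,000 L = 1189 g.
Product at 12.6% available Cl: 1189 / 0.126 = 9434 g.
Volume: 9434 g ÷ 1.11 g/mL = 8499 mL.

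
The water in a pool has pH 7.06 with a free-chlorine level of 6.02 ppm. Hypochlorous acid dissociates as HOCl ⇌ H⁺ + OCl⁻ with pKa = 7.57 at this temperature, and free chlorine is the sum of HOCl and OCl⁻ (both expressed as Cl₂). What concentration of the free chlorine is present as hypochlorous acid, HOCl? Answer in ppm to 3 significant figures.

[OCl⁻]/[HOCl] = 10^(pH − pKa) = 10^(7.06 − 7.57) = 10^-0.51 = 0.309.
Fraction as HOCl = 1 / (1 + 0.309) = 0.7639.
HOCl = 0.7639 × 6.02 ppm = 4.599 ppm.

4.60 ppm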